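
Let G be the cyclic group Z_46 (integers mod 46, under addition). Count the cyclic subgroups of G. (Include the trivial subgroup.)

4

A cyclic subgroup of order d is generated by each of its φ(d) elements of order d, so the cyclic subgroups of order d number (#elements of order d)/φ(d).
Cyclic subgroups by order — order 1: 1; order 2: 1; order 23: 1; order 46: 1.
Total: 4.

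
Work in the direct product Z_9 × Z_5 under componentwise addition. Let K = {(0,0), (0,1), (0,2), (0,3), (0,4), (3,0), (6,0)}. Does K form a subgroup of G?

|K| = 7 does not divide |G| = 45, so by Lagrange K is not a subgroup.

No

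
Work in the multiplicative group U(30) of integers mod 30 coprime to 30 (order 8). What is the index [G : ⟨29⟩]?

|⟨29⟩| = 2 and |G| = 8.
By Lagrange, [G : H] = |G|/|H| = 8/2 = 4.

4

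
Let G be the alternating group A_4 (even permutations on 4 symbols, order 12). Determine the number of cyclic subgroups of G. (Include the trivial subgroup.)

Group the elements of G by the cyclic subgroup they generate; each cyclic subgroup of order d accounts for φ(d) elements.
Cyclic subgroups by order — order 1: 1; order 2: 3; order 3: 4.
Total: 8.

8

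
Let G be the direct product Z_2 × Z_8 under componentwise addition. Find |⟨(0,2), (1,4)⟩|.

8

|⟨(0,2)⟩| = 4 and |⟨(1,4)⟩| = 2, so |H| is a multiple of lcm(4, 2) = 4 and divides |G| = 16.
Closing under the operation: H = {(0,0), (0,2), (0,4), (0,6), (1,0), (1,2), (1,4), (1,6)}, so |H| = 8.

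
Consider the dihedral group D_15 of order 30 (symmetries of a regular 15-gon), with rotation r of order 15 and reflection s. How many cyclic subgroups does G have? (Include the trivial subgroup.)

A cyclic subgroup of order d is generated by each of its φ(d) elements of order d, so the cyclic subgroups of order d number (#elements of order d)/φ(d).
Cyclic subgroups by order — order 1: 1; order 2: 15; order 3: 1; order 5: 1; order 15: 1.
Total: 19.

19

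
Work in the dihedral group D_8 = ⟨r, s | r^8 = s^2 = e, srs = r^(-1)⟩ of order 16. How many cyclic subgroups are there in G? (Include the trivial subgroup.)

Group the elements of G by the cyclic subgroup they generate; each cyclic subgroup of order d accounts for φ(d) elements.
Cyclic subgroups by order — order 1: 1; order 2: 9; order 4: 1; order 8: 1.
Total: 12.

12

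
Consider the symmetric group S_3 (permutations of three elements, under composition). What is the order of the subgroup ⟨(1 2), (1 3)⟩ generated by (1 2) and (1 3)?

6

|⟨(1 2)⟩| = 2 and |⟨(1 3)⟩| = 2, so |H| is a multiple of lcm(2, 2) = 2 and divides |G| = 6.
Closing {(1 2), (1 3)} under the group operation gives all of G, so |H| = 6.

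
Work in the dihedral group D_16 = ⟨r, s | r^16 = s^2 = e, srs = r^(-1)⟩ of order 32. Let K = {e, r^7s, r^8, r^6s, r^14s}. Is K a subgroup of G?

No

|K| = 5 does not divide |G| = 32, so by Lagrange K is not a subgroup.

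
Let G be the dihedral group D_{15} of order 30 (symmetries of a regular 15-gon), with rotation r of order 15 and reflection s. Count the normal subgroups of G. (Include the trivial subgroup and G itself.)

5

G has 28 subgroups. Checking conjugation-invariance by order — order 1: 1/1 normal; order 2: 0/15 normal; order 3: 1/1 normal; order 5: 1/1 normal; order 6: 0/5 normal; order 10: 0/3 normal; order 15: 1/1 normal; order 30: 1/1 normal.
Total normal subgroups: 5.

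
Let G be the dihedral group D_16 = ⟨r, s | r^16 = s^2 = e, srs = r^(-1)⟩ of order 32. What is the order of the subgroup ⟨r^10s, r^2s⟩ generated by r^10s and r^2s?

4

|⟨r^10s⟩| = 2 and |⟨r^2s⟩| = 2, so |H| is a multiple of lcm(2, 2) = 2 and divides |G| = 32.
Closing under the operation: H = {e, r^8, r^2s, r^10s}, so |H| = 4.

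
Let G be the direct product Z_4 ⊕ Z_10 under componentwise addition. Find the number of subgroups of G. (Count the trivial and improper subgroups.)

16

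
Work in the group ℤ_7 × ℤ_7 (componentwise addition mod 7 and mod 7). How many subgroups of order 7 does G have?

8

|G| = 49 and 7 | 49, so subgroups of order 7 are possible by Lagrange.
The subgroups of order 7 are: {(0,0), (0,1), (0,2), (0,3), (0,4), (0,5), (0,6)}; {(0,0), (1,0), (2,0), (3,0), (4,0), (5,0), (6,0)}; {(0,0), (1,1), (2,2), (3,3), (4,4), (5,5), (6,6)}; {(0,0), (1,2), (2,4), (3,6), (4,1), (5,3), (6,5)}; … (8 in all).
So G has 8 subgroups of order 7.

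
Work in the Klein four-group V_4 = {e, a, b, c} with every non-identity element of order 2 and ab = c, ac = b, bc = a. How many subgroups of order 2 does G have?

|G| = 4 and 2 | 4, so subgroups of order 2 are possible by Lagrange.
The subgroups of order 2 are: {e, a}; {e, b}; {e, c}.
So G has 3 subgroups of order 2.

3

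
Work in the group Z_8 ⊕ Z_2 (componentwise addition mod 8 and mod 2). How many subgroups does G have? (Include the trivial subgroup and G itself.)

|G| = 16, so by Lagrange every subgroup order divides 16. Divisors: 1, 2, 4, 8, 16.
Subgroups by order — order 1: 1; order 2: 3; order 4: 3; order 8: 3; order 16: 1.
Total: 1 + 3 + 3 + 3 + 1 = 11.

11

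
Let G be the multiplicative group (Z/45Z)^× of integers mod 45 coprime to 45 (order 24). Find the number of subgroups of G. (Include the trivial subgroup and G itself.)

16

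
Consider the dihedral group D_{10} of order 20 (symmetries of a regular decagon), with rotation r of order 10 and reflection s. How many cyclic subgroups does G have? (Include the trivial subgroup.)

A cyclic subgroup of order d is generated by each of its φ(d) elements of order d, so the cyclic subgroups of order d number (#elements of order d)/φ(d).
Cyclic subgroups by order — order 1: 1; order 2: 11; order 5: 1; order 10: 1.
Total: 14.

14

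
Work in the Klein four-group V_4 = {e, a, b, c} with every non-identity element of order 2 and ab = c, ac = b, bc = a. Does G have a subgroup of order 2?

2 | 4. A subgroup of order 2 is {e, a}.

Yes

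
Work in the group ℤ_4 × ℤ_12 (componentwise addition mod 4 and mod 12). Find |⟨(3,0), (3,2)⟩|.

|⟨(3,0)⟩| = 4 and |⟨(3,2)⟩| = 12, so |H| is a multiple of lcm(4, 12) = 12 and divides |G| = 48.
Closing under the operation: H = {(0,0), (0,2), (0,4), (0,6), (0,8), (0,10), (1,0), (1,2), (1,4), (1,6), (1,8), (1,10), (2,0), (2,2), (2,4), (2,6), (2,8), (2,10), (3,0), (3,2), (3,4), (3,6), (3,8), (3,10)}, so |H| = 24.

24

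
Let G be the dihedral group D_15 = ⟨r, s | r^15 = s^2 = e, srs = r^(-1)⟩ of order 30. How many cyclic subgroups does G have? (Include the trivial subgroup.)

19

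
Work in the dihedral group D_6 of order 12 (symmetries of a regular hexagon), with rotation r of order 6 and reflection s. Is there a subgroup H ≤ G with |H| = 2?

Yes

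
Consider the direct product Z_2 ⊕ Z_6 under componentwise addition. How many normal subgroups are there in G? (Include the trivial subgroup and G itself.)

10

G is abelian, so every subgroup is normal.
G has 10 subgroups in total, hence 10 normal subgroups.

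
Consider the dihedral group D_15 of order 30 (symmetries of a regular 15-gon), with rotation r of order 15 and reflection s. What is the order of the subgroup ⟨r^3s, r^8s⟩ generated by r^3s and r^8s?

|⟨r^3s⟩| = 2 and |⟨r^8s⟩| = 2, so |H| is a multiple of lcm(2, 2) = 2 and divides |G| = 30.
Closing under the operation: H = {e, r^5, r^10, r^3s, r^8s, r^13s}, so |H| = 6.

6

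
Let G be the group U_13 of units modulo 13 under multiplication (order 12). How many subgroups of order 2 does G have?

|G| = 12 and 2 | 12, so subgroups of order 2 are possible by Lagrange.
The subgroups of order 2 are: {1, 12}.
So G has 1 subgroup of order 2.

1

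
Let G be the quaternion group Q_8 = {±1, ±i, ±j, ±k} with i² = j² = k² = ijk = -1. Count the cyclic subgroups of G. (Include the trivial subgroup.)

A cyclic subgroup of order d is generated by each of its φ(d) elements of order d, so the cyclic subgroups of order d number (#elements of order d)/φ(d).
Cyclic subgroups by order — order 1: 1; order 2: 1; order 4: 3.
Total: 5.

5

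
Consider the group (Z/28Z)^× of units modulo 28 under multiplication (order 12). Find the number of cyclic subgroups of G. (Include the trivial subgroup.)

8

Group the elements of G by the cyclic subgroup they generate; each cyclic subgroup of order d accounts for φ(d) elements.
Cyclic subgroups by order — order 1: 1; order 2: 3; order 3: 1; order 6: 3.
Total: 8.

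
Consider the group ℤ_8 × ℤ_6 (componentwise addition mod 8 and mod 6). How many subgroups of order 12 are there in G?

3

|G| = 48 and 12 | 48, so subgroups of order 12 are possible by Lagrange.
The subgroups of order 12 are: {(0,0), (0,1), (0,2), (0,3), (0,4), (0,5), (4,0), (4,1), (4,2), (4,3), (4,4), (4,5)}; {(0,0), (0,2), (0,4), (2,0), (2,2), (2,4), (4,0), (4,2), (4,4), (6,0), (6,2), (6,4)}; {(0,0), (0,2), (0,4), (2,1), (2,3), (2,5), (4,0), (4,2), (4,4), (6,1), (6,3), (6,5)}.
So G has 3 subgroups of order 12.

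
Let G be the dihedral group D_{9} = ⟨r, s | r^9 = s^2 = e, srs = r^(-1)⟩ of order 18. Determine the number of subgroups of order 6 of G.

|G| = 18 and 6 | 18, so subgroups of order 6 are possible by Lagrange.
The subgroups of order 6 are: {e, r^3, r^6, r^2s, r^5s, r^8s}; {e, r^3, r^6, s, r^3s, r^6s}; {e, r^3, r^6, rs, r^4s, r^7s}.
So G has 3 subgroups of order 6.

3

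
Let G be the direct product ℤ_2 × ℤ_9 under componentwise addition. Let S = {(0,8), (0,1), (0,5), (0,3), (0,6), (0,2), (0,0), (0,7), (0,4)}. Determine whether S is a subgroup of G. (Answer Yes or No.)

Yes

|S| = 9 divides |G| = 18, consistent with Lagrange.
S contains the identity, every element's inverse is in S, and S is closed under +: it is a subgroup.
In fact S = ⟨(0,1)⟩.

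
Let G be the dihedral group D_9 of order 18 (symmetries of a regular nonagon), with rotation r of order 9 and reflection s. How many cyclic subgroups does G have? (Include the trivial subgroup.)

A cyclic subgroup of order d is generated by each of its φ(d) elements of order d, so the cyclic subgroups of order d number (#elements of order d)/φ(d).
Cyclic subgroups by order — order 1: 1; order 2: 9; order 3: 1; order 9: 1.
Total: 12.

12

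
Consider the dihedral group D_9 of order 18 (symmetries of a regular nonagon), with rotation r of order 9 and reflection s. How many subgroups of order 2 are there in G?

9

|G| = 18 and 2 | 18, so subgroups of order 2 are possible by Lagrange.
The subgroups of order 2 are: {e, r^2s}; {e, r^3s}; {e, r^4s}; {e, r^5s}; … (9 in all).
So G has 9 subgroups of order 2.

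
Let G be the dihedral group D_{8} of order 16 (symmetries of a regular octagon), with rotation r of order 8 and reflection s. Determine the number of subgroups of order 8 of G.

3

|G| = 16 and 8 | 16, so subgroups of order 8 are possible by Lagrange.
The subgroups of order 8 are: {e, r, r^2, r^3, r^4, r^5, r^6, r^7}; {e, r^2, r^4, r^6, s, r^2s, r^4s, r^6s}; {e, r^2, r^4, r^6, rs, r^3s, r^5s, r^7s}.
So G has 3 subgroups of order 8.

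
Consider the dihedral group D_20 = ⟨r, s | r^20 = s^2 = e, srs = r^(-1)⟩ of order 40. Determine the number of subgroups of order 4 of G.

11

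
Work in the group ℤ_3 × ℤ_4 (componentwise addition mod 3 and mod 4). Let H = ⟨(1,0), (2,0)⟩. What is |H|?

|⟨(1,0)⟩| = 3 and |⟨(2,0)⟩| = 3, so |H| is a multiple of lcm(3, 3) = 3 and divides |G| = 12.
Closing under the operation: H = {(0,0), (1,0), (2,0)}, so |H| = 3.

3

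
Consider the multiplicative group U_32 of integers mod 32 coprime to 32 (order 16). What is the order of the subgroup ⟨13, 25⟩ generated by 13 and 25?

8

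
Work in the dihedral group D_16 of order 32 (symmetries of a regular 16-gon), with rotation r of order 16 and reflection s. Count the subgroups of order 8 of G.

5

|G| = 32 and 8 | 32, so subgroups of order 8 are possible by Lagrange.
The subgroups of order 8 are: {e, r^2, r^4, r^6, r^8, r^10, r^12, r^14}; {e, r^4, r^8, r^12, r^2s, r^6s, r^10s, r^14s}; {e, r^4, r^8, r^12, r^3s, r^7s, r^11s, r^15s}; {e, r^4, r^8, r^12, s, r^4s, r^8s, r^12s}; … (5 in all).
So G has 5 subgroups of order 8.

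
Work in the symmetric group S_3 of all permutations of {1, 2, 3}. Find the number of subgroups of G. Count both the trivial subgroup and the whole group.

6

|G| = 6, so by Lagrange every subgroup order divides 6. Divisors: 1, 2, 3, 6.
Subgroups by order — order 1: 1; order 2: 3; order 3: 1; order 6: 1.
Total: 1 + 3 + 1 + 1 = 6.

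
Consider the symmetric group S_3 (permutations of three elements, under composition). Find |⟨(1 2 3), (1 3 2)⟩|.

|⟨(1 2 3)⟩| = 3 and |⟨(1 3 2)⟩| = 3, so |H| is a multiple of lcm(3, 3) = 3 and divides |G| = 6.
Closing under the operation: H = {e, (1 2 3), (1 3 2)}, so |H| = 3.

3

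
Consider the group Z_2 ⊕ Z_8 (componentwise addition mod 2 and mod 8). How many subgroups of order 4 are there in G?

3

|G| = 16 and 4 | 16, so subgroups of order 4 are possible by Lagrange.
The subgroups of order 4 are: {(0,0), (0,2), (0,4), (0,6)}; {(0,0), (0,4), (1,0), (1,4)}; {(0,0), (0,4), (1,2), (1,6)}.
So G has 3 subgroups of order 4.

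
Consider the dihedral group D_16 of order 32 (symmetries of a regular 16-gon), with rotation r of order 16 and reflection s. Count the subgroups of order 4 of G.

|G| = 32 and 4 | 32, so subgroups of order 4 are possible by Lagrange.
The subgroups of order 4 are: {e, r^8, r^2s, r^10s}; {e, r^8, r^3s, r^11s}; {e, r^4, r^8, r^12}; {e, r^8, r^4s, r^12s}; … (9 in all).
So G has 9 subgroups of order 4.

9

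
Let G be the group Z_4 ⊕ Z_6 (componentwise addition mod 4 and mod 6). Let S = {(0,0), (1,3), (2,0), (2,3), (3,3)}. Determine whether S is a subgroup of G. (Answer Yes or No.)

No

|S| = 5 does not divide |G| = 24, so by Lagrange S is not a subgroup.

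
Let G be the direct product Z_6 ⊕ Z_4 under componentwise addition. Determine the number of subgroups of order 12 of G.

3

|G| = 24 and 12 | 24, so subgroups of order 12 are possible by Lagrange.
The subgroups of order 12 are: {(0,0), (0,1), (0,2), (0,3), (2,0), (2,1), (2,2), (2,3), (4,0), (4,1), (4,2), (4,3)}; {(0,0), (0,2), (1,0), (1,2), (2,0), (2,2), (3,0), (3,2), (4,0), (4,2), (5,0), (5,2)}; {(0,0), (0,2), (1,1), (1,3), (2,0), (2,2), (3,1), (3,3), (4,0), (4,2), (5,1), (5,3)}.
So G has 3 subgroups of order 12.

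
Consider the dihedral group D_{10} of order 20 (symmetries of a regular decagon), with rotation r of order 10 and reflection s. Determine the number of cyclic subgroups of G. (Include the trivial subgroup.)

14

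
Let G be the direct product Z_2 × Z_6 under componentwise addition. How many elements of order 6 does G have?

An element (a,b) has order lcm(ord(a), ord(b)); count pairs with lcm equal to 6.
Enumerating gives 6 such elements.

6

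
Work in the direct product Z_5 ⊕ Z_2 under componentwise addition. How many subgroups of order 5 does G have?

1

|G| = 10 and 5 | 10, so subgroups of order 5 are possible by Lagrange.
The subgroups of order 5 are: {(0,0), (1,0), (2,0), (3,0), (4,0)}.
So G has 1 subgroup of order 5.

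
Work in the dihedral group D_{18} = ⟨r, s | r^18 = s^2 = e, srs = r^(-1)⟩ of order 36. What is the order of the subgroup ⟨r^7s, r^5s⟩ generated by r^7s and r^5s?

18

|⟨r^7s⟩| = 2 and |⟨r^5s⟩| = 2, so |H| is a multiple of lcm(2, 2) = 2 and divides |G| = 36.
Closing under the operation: H = {e, r^2, r^4, r^6, r^8, r^10, r^12, r^14, r^16, rs, r^3s, r^5s, r^7s, r^9s, r^11s, r^13s, r^15s, r^17s}, so |H| = 18.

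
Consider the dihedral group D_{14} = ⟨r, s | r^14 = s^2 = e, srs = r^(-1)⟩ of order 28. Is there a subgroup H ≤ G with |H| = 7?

Yes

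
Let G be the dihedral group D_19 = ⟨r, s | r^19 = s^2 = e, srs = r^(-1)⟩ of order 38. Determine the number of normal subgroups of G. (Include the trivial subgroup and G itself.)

3

G has 22 subgroups. Checking conjugation-invariance by order — order 1: 1/1 normal; order 2: 0/19 normal; order 19: 1/1 normal; order 38: 1/1 normal.
Total normal subgroups: 3.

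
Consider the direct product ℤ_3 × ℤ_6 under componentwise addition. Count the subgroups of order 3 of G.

|G| = 18 and 3 | 18, so subgroups of order 3 are possible by Lagrange.
The subgroups of order 3 are: {(0,0), (0,2), (0,4)}; {(0,0), (1,0), (2,0)}; {(0,0), (1,2), (2,4)}; {(0,0), (1,4), (2,2)}.
So G has 4 subgroups of order 3.

4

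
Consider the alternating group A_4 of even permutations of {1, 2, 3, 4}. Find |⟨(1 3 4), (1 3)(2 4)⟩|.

|⟨(1 3 4)⟩| = 3 and |⟨(1 3)(2 4)⟩| = 2, so |H| is a multiple of lcm(3, 2) = 6 and divides |G| = 12.
Closing {(1 3 4), (1 3)(2 4)} under the group operation gives all of G, so |H| = 12.

12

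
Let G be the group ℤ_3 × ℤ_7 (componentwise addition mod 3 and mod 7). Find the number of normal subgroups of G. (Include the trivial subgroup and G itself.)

4

G is abelian, so every subgroup is normal.
G has 4 subgroups in total, hence 4 normal subgroups.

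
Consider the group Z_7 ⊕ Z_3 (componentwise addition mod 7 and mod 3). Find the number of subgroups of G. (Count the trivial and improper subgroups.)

|G| = 21, so by Lagrange every subgroup order divides 21. Divisors: 1, 3, 7, 21.
Subgroups by order — order 1: 1; order 3: 1; order 7: 1; order 21: 1.
Total: 1 + 1 + 1 + 1 = 4.

4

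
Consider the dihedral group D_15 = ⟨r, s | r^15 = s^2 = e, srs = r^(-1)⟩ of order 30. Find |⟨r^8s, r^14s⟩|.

10

|⟨r^8s⟩| = 2 and |⟨r^14s⟩| = 2, so |H| is a multiple of lcm(2, 2) = 2 and divides |G| = 30.
Closing under the operation: H = {e, r^3, r^6, r^9, r^12, r^2s, r^5s, r^8s, r^11s, r^14s}, so |H| = 10.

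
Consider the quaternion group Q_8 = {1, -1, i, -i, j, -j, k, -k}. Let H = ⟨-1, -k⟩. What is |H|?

|⟨-1⟩| = 2 and |⟨-k⟩| = 4, so |H| is a multiple of lcm(2, 4) = 4 and divides |G| = 8.
Closing under the operation: H = {1, -1, k, -k}, so |H| = 4.

4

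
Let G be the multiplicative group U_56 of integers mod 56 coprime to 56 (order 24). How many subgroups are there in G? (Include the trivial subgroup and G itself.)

32

|G| = 24, so by Lagrange every subgroup order divides 24. Divisors: 1, 2, 3, 4, 6, 8, 12, 24.
Subgroups by order — order 1: 1; order 2: 7; order 3: 1; order 4: 7; order 6: 7; order 8: 1; order 12: 7; order 24: 1.
Total: 1 + 7 + 1 + 7 + 7 + 1 + 7 + 1 = 32.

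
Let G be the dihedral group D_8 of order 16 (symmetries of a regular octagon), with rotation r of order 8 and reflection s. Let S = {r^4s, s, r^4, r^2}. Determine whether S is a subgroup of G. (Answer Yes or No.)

The identity e ∉ S, so S is not a subgroup.

No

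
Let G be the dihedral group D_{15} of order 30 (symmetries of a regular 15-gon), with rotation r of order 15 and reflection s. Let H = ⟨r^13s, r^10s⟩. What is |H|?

|⟨r^13s⟩| = 2 and |⟨r^10s⟩| = 2, so |H| is a multiple of lcm(2, 2) = 2 and divides |G| = 30.
Closing under the operation: H = {e, r^3, r^6, r^9, r^12, rs, r^4s, r^7s, r^10s, r^13s}, so |H| = 10.

10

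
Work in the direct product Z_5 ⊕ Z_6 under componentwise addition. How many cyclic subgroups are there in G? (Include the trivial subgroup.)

8

A cyclic subgroup of order d is generated by each of its φ(d) elements of order d, so the cyclic subgroups of order d number (#elements of order d)/φ(d).
Cyclic subgroups by order — order 1: 1; order 2: 1; order 3: 1; order 5: 1; order 6: 1; order 10: 1; order 15: 1; order 30: 1.
Total: 8.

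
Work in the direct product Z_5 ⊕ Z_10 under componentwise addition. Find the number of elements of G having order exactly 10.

24

An element (a,b) has order lcm(ord(a), ord(b)); count pairs with lcm equal to 10.
Enumerating gives 24 such elements.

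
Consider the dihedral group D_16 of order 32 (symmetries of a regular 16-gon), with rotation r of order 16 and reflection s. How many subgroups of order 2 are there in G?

|G| = 32 and 2 | 32, so subgroups of order 2 are possible by Lagrange.
The subgroups of order 2 are: {e, r^10s}; {e, r^11s}; {e, r^12s}; {e, r^13s}; … (17 in all).
So G has 17 subgroups of order 2.

17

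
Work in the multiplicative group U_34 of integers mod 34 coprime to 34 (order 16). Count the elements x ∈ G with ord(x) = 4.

2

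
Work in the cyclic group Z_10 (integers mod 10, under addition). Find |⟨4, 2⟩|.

|⟨4⟩| = 5 and |⟨2⟩| = 5, so |H| is a multiple of lcm(5, 5) = 5 and divides |G| = 10.
Closing under the operation: H = {0, 2, 4, 6, 8}, so |H| = 5.

5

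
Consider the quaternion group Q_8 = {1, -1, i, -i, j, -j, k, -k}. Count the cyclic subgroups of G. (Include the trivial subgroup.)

5

A cyclic subgroup of order d is generated by each of its φ(d) elements of order d, so the cyclic subgroups of order d number (#elements of order d)/φ(d).
Cyclic subgroups by order — order 1: 1; order 2: 1; order 4: 3.
Total: 5.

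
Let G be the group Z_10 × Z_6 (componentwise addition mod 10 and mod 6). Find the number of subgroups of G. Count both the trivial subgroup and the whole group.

|G| = 60, so by Lagrange every subgroup order divides 60. Divisors: 1, 2, 3, 4, 5, 6, 10, 12, 15, 20, 30, 60.
Subgroups by order — order 1: 1; order 2: 3; order 3: 1; order 4: 1; order 5: 1; order 6: 3; order 10: 3; order 12: 1; order 15: 1; order 20: 1; order 30: 3; order 60: 1.
Total: 1 + 3 + 1 + 1 + 1 + 3 + 3 + 1 + 1 + 1 + 3 + 1 = 20.

20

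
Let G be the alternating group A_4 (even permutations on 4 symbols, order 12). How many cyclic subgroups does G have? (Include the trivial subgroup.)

8

A cyclic subgroup of order d is generated by each of its φ(d) elements of order d, so the cyclic subgroups of order d number (#elements of order d)/φ(d).
Cyclic subgroups by order — order 1: 1; order 2: 3; order 3: 4.
Total: 8.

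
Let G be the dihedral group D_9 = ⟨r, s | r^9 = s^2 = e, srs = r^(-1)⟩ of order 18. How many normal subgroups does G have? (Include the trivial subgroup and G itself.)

G has 16 subgroups. Checking conjugation-invariance by order — order 1: 1/1 normal; order 2: 0/9 normal; order 3: 1/1 normal; order 6: 0/3 normal; order 9: 1/1 normal; order 18: 1/1 normal.
Total normal subgroups: 4.

4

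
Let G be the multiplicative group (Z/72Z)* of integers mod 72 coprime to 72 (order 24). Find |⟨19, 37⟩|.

4

|⟨19⟩| = 2 and |⟨37⟩| = 2, so |H| is a multiple of lcm(2, 2) = 2 and divides |G| = 24.
Closing under the operation: H = {1, 19, 37, 55}, so |H| = 4.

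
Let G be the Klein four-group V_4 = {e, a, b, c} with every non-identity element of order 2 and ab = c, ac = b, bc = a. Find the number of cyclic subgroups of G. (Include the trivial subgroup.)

4

Each element a generates a cyclic subgroup ⟨a⟩; distinct elements may generate the same one (a cyclic group of order d has φ(d) generators).
Cyclic subgroups by order — order 1: 1; order 2: 3.
Total: 4.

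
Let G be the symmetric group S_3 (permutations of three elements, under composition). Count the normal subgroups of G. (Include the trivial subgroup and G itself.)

3

G has 6 subgroups. Checking conjugation-invariance by order — order 1: 1/1 normal; order 2: 0/3 normal; order 3: 1/1 normal; order 6: 1/1 normal.
Total normal subgroups: 3.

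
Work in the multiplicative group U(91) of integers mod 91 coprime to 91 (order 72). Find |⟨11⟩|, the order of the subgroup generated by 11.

Compute successive powers of 11 mod 91: 11, 30, 57, 81, 72, 64, 67, 9, …; 11^12 ≡ 1 (mod 91).
So |⟨11⟩| = 12.

12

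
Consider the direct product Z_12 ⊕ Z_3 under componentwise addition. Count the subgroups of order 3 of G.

4

|G| = 36 and 3 | 36, so subgroups of order 3 are possible by Lagrange.
The subgroups of order 3 are: {(0,0), (0,1), (0,2)}; {(0,0), (4,0), (8,0)}; {(0,0), (4,1), (8,2)}; {(0,0), (4,2), (8,1)}.
So G has 4 subgroups of order 3.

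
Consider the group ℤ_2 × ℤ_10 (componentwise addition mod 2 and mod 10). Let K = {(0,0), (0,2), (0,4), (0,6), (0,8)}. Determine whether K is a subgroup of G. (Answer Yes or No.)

Yes

|K| = 5 divides |G| = 20, consistent with Lagrange.
K contains the identity, every element's inverse is in K, and K is closed under +: it is a subgroup.
In fact K = ⟨(0,2)⟩.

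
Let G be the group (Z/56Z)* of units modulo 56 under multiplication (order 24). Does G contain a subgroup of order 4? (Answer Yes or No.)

4 | 24. A subgroup of order 4 is {1, 13, 15, 27}.

Yes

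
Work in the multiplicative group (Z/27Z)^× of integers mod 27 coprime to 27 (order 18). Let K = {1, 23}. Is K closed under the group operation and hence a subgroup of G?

No

23 ∈ K but its inverse 20 ∉ K, so K is not a subgroup.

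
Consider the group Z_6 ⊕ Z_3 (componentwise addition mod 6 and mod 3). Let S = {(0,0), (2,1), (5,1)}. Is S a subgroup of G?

No

(5,1) ∈ S but its inverse (1,2) ∉ S, so S is not a subgroup.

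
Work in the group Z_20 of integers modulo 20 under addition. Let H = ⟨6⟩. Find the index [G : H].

2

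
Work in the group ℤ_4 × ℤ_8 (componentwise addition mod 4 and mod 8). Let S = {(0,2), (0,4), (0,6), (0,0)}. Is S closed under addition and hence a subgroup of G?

Yes

|S| = 4 divides |G| = 32, consistent with Lagrange.
S contains the identity, every element's inverse is in S, and S is closed under +: it is a subgroup.
In fact S = ⟨(0,2)⟩.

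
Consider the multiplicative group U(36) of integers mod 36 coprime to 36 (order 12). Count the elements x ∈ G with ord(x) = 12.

0

No element of G has order 12 (even though 12 | 12).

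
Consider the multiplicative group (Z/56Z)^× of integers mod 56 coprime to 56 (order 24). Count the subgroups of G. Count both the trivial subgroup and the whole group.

|G| = 24, so by Lagrange every subgroup order divides 24. Divisors: 1, 2, 3, 4, 6, 8, 12, 24.
Subgroups by order — order 1: 1; order 2: 7; order 3: 1; order 4: 7; order 6: 7; order 8: 1; order 12: 7; order 24: 1.
Total: 1 + 7 + 1 + 7 + 7 + 1 + 7 + 1 = 32.

32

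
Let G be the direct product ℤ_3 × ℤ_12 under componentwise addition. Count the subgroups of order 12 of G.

4

|G| = 36 and 12 | 36, so subgroups of order 12 are possible by Lagrange.
The subgroups of order 12 are: {(0,0), (0,1), (0,2), (0,3), (0,4), (0,5), (0,6), (0,7), (0,8), (0,9), (0,10), (0,11)}; {(0,0), (0,3), (0,6), (0,9), (1,0), (1,3), (1,6), (1,9), (2,0), (2,3), (2,6), (2,9)}; {(0,0), (0,3), (0,6), (0,9), (1,1), (1,4), (1,7), (1,10), (2,2), (2,5), (2,8), (2,11)}; {(0,0), (0,3), (0,6), (0,9), (1,2), (1,5), (1,8), (1,11), (2,1), (2,4), (2,7), (2,10)}.
So G has 4 subgroups of order 12.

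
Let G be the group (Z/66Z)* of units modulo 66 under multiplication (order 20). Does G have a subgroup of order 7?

No

7 does not divide |G| = 20, so by Lagrange no subgroup of order 7 exists.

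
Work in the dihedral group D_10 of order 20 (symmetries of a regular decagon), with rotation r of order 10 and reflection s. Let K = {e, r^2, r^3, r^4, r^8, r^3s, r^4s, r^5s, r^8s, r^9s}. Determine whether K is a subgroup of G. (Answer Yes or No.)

r^4 ∈ K but its inverse r^6 ∉ K, so K is not a subgroup.

No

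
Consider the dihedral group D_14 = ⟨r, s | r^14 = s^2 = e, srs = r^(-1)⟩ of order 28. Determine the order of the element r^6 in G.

7

Computing powers of r^6: the smallest k with (r^6)^k = e is k = 7.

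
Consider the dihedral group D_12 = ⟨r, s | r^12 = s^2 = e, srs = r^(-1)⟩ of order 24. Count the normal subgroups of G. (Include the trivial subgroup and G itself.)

G has 34 subgroups. Checking conjugation-invariance by order — order 1: 1/1 normal; order 2: 1/13 normal; order 3: 1/1 normal; order 4: 1/7 normal; order 6: 1/5 normal; order 8: 0/3 normal; order 12: 3/3 normal; order 24: 1/1 normal.
Total normal subgroups: 9.

9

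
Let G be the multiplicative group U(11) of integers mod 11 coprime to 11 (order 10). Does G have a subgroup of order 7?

No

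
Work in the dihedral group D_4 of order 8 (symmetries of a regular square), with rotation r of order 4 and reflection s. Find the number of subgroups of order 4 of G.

3

|G| = 8 and 4 | 8, so subgroups of order 4 are possible by Lagrange.
The subgroups of order 4 are: {e, r, r^2, r^3}; {e, r^2, s, r^2s}; {e, r^2, rs, r^3s}.
So G has 3 subgroups of order 4.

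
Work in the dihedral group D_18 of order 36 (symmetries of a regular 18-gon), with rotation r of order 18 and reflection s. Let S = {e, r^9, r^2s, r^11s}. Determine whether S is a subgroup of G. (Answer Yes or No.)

Yes

|S| = 4 divides |G| = 36, consistent with Lagrange.
S contains the identity, every element's inverse is in S, and S is closed under ·: it is a subgroup.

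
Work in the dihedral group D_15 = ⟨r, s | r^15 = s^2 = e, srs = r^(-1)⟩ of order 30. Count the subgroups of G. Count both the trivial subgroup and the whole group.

|G| = 30, so by Lagrange every subgroup order divides 30. Divisors: 1, 2, 3, 5, 6, 10, 15, 30.
Subgroups by order — order 1: 1; order 2: 15; order 3: 1; order 5: 1; order 6: 5; order 10: 3; order 15: 1; order 30: 1.
Total: 1 + 15 + 1 + 1 + 5 + 3 + 1 + 1 = 28.

28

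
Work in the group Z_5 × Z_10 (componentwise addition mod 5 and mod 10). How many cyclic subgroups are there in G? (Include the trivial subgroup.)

14

Group the elements of G by the cyclic subgroup they generate; each cyclic subgroup of order d accounts for φ(d) elements.
Cyclic subgroups by order — order 1: 1; order 2: 1; order 5: 6; order 10: 6.
Total: 14.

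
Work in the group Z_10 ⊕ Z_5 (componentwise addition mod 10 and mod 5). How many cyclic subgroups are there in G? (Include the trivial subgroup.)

Group the elements of G by the cyclic subgroup they generate; each cyclic subgroup of order d accounts for φ(d) elements.
Cyclic subgroups by order — order 1: 1; order 2: 1; order 5: 6; order 10: 6.
Total: 14.

14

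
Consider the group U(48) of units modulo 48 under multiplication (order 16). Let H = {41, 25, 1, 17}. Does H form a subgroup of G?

Yes

|H| = 4 divides |G| = 16, consistent with Lagrange.
H contains the identity, every element's inverse is in H, and H is closed under ·: it is a subgroup.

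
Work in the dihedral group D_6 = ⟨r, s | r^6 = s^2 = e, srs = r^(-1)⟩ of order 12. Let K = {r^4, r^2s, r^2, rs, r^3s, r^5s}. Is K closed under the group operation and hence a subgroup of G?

The identity e ∉ K, so K is not a subgroup.

No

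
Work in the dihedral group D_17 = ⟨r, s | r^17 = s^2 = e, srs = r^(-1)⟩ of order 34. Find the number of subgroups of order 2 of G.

17

|G| = 34 and 2 | 34, so subgroups of order 2 are possible by Lagrange.
The subgroups of order 2 are: {e, r^10s}; {e, r^11s}; {e, r^12s}; {e, r^13s}; … (17 in all).
So G has 17 subgroups of order 2.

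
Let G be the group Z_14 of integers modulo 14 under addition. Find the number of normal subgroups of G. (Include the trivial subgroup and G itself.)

4

G is abelian, so every subgroup is normal.
G has 4 subgroups in total, hence 4 normal subgroups.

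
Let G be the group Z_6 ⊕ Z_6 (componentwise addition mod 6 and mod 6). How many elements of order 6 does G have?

An element (a,b) has order lcm(ord(a), ord(b)); count pairs with lcm equal to 6.
Enumerating gives 24 such elements.

24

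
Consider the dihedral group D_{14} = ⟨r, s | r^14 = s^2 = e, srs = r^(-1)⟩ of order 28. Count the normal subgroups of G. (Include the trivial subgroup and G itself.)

G has 28 subgroups. Checking conjugation-invariance by order — order 1: 1/1 normal; order 2: 1/15 normal; order 4: 0/7 normal; order 7: 1/1 normal; order 14: 3/3 normal; order 28: 1/1 normal.
Total normal subgroups: 7.

7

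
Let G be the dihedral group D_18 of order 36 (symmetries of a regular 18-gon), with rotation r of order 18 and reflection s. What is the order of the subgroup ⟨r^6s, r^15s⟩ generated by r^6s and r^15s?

|⟨r^6s⟩| = 2 and |⟨r^15s⟩| = 2, so |H| is a multiple of lcm(2, 2) = 2 and divides |G| = 36.
Closing under the operation: H = {e, r^9, r^6s, r^15s}, so |H| = 4.

4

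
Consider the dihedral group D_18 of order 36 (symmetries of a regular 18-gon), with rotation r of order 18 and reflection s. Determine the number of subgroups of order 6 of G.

7

|G| = 36 and 6 | 36, so subgroups of order 6 are possible by Lagrange.
The subgroups of order 6 are: {e, r^6, r^12, r^4s, r^10s, r^16s}; {e, r^6, r^12, r^5s, r^11s, r^17s}; {e, r^6, r^12, s, r^6s, r^12s}; {e, r^6, r^12, rs, r^7s, r^13s}; … (7 in all).
So G has 7 subgroups of order 6.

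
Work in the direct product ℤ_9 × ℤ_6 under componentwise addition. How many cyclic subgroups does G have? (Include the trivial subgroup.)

16

Group the elements of G by the cyclic subgroup they generate; each cyclic subgroup of order d accounts for φ(d) elements.
Cyclic subgroups by order — order 1: 1; order 2: 1; order 3: 4; order 6: 4; order 9: 3; order 18: 3.
Total: 16.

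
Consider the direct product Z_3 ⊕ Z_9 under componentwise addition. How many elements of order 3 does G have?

8

An element (a,b) has order lcm(ord(a), ord(b)); count pairs with lcm equal to 3.
Enumerating gives 8 such elements.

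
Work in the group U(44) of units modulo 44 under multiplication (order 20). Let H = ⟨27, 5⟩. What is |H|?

10

|⟨27⟩| = 10 and |⟨5⟩| = 5, so |H| is a multiple of lcm(10, 5) = 10 and divides |G| = 20.
Closing under the operation: H = {1, 3, 5, 9, 15, 23, 25, 27, 31, 37}, so |H| = 10.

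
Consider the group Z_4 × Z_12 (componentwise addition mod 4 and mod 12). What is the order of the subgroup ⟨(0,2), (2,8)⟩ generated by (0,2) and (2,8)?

12

|⟨(0,2)⟩| = 6 and |⟨(2,8)⟩| = 6, so |H| is a multiple of lcm(6, 6) = 6 and divides |G| = 48.
Closing under the operation: H = {(0,0), (0,2), (0,4), (0,6), (0,8), (0,10), (2,0), (2,2), (2,4), (2,6), (2,8), (2,10)}, so |H| = 12.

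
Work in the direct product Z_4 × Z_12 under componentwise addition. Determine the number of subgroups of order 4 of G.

7

|G| = 48 and 4 | 48, so subgroups of order 4 are possible by Lagrange.
The subgroups of order 4 are: {(0,0), (0,3), (0,6), (0,9)}; {(0,0), (0,6), (2,0), (2,6)}; {(0,0), (0,6), (2,3), (2,9)}; {(0,0), (1,0), (2,0), (3,0)}; … (7 in all).
So G has 7 subgroups of order 4.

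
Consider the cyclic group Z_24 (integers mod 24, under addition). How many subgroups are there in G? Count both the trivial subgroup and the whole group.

Subgroups of the cyclic group Z_24 correspond bijectively to divisors of 24.
Divisors of 24: 1, 2, 3, 4, 6, 8, 12, 24.
So Z_24 has 8 subgroups.

8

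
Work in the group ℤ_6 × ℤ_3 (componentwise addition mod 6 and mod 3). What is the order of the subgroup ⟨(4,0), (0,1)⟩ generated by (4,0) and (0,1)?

|⟨(4,0)⟩| = 3 and |⟨(0,1)⟩| = 3, so |H| is a multiple of lcm(3, 3) = 3 and divides |G| = 18.
Closing under the operation: H = {(0,0), (0,1), (0,2), (2,0), (2,1), (2,2), (4,0), (4,1), (4,2)}, so |H| = 9.

9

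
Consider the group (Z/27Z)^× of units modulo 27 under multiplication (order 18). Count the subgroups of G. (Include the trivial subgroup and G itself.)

6

|G| = 18, so by Lagrange every subgroup order divides 18. Divisors: 1, 2, 3, 6, 9, 18.
Subgroups by order — order 1: 1; order 2: 1; order 3: 1; order 6: 1; order 9: 1; order 18: 1.
Total: 1 + 1 + 1 + 1 + 1 + 1 = 6.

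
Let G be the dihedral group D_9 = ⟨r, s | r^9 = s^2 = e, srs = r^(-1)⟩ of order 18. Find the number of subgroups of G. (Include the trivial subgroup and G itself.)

|G| = 18, so by Lagrange every subgroup order divides 18. Divisors: 1, 2, 3, 6, 9, 18.
Subgroups by order — order 1: 1; order 2: 9; order 3: 1; order 6: 3; order 9: 1; order 18: 1.
Total: 1 + 9 + 1 + 3 + 1 + 1 = 16.

16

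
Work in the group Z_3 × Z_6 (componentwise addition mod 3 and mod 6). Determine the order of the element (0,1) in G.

The order of (0,1) in Z_3 × Z_6 is lcm(ord(0) in Z_3, ord(1) in Z_6).
ord(0) = 1 and ord(1) = 6, so |⟨(0,1)⟩| = lcm(1, 6) = 6.

6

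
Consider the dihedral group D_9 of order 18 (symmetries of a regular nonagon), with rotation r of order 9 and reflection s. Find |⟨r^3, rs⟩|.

|⟨r^3⟩| = 3 and |⟨rs⟩| = 2, so |H| is a multiple of lcm(3, 2) = 6 and divides |G| = 18.
Closing under the operation: H = {e, r^3, r^6, rs, r^4s, r^7s}, so |H| = 6.

6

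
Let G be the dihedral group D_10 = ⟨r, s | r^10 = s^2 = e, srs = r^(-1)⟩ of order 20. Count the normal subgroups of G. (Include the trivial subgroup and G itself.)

7

G has 22 subgroups. Checking conjugation-invariance by order — order 1: 1/1 normal; order 2: 1/11 normal; order 4: 0/5 normal; order 5: 1/1 normal; order 10: 3/3 normal; order 20: 1/1 normal.
Total normal subgroups: 7.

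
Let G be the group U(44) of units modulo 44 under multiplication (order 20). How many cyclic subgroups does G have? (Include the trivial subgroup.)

Group the elements of G by the cyclic subgroup they generate; each cyclic subgroup of order d accounts for φ(d) elements.
Cyclic subgroups by order — order 1: 1; order 2: 3; order 5: 1; order 10: 3.
Total: 8.

8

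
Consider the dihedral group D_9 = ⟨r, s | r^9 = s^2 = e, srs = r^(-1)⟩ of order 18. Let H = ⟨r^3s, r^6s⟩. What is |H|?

6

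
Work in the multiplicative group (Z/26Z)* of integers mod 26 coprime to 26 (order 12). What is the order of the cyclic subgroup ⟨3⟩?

Compute successive powers of 3 mod 26: 3, 9, 1; 3^3 ≡ 1 (mod 26).
So |⟨3⟩| = 3.

3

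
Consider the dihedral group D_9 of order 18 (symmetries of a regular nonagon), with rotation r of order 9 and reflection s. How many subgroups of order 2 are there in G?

9

|G| = 18 and 2 | 18, so subgroups of order 2 are possible by Lagrange.
The subgroups of order 2 are: {e, r^2s}; {e, r^3s}; {e, r^4s}; {e, r^5s}; … (9 in all).
So G has 9 subgroups of order 2.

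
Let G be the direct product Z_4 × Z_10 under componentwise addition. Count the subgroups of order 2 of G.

3

|G| = 40 and 2 | 40, so subgroups of order 2 are possible by Lagrange.
The subgroups of order 2 are: {(0,0), (0,5)}; {(0,0), (2,0)}; {(0,0), (2,5)}.
So G has 3 subgroups of order 2.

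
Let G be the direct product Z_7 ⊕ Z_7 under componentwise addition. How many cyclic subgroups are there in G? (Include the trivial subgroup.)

A cyclic subgroup of order d is generated by each of its φ(d) elements of order d, so the cyclic subgroups of order d number (#elements of order d)/φ(d).
Cyclic subgroups by order — order 1: 1; order 7: 8.
Total: 9.

9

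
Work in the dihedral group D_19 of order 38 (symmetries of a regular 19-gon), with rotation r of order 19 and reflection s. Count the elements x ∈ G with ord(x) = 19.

18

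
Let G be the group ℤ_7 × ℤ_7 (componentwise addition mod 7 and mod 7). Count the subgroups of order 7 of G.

8

|G| = 49 and 7 | 49, so subgroups of order 7 are possible by Lagrange.
The subgroups of order 7 are: {(0,0), (0,1), (0,2), (0,3), (0,4), (0,5), (0,6)}; {(0,0), (1,0), (2,0), (3,0), (4,0), (5,0), (6,0)}; {(0,0), (1,1), (2,2), (3,3), (4,4), (5,5), (6,6)}; {(0,0), (1,2), (2,4), (3,6), (4,1), (5,3), (6,5)}; … (8 in all).
So G has 8 subgroups of order 7.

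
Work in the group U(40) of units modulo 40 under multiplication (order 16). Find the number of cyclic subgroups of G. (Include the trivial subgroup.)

12

Each element a generates a cyclic subgroup ⟨a⟩; distinct elements may generate the same one (a cyclic group of order d has φ(d) generators).
Cyclic subgroups by order — order 1: 1; order 2: 7; order 4: 4.
Total: 12.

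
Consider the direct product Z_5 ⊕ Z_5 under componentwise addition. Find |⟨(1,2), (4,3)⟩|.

|⟨(1,2)⟩| = 5 and |⟨(4,3)⟩| = 5, so |H| is a multiple of lcm(5, 5) = 5 and divides |G| = 25.
Closing under the operation: H = {(0,0), (1,2), (2,4), (3,1), (4,3)}, so |H| = 5.

5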